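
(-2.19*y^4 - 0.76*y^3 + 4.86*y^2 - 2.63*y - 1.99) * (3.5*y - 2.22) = -7.665*y^5 + 2.2018*y^4 + 18.6972*y^3 - 19.9942*y^2 - 1.1264*y + 4.4178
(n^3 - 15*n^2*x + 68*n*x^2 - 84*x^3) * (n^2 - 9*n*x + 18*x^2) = n^5 - 24*n^4*x + 221*n^3*x^2 - 966*n^2*x^3 + 1980*n*x^4 - 1512*x^5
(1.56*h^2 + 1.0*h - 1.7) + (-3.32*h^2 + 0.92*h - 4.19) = -1.76*h^2 + 1.92*h - 5.89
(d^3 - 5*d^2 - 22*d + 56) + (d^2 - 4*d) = d^3 - 4*d^2 - 26*d + 56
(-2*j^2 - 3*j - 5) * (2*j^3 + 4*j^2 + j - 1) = -4*j^5 - 14*j^4 - 24*j^3 - 21*j^2 - 2*j + 5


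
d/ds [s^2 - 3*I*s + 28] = 2*s - 3*I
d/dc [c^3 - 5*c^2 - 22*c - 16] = 3*c^2 - 10*c - 22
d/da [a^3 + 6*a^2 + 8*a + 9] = 3*a^2 + 12*a + 8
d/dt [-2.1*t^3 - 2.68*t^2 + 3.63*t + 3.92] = -6.3*t^2 - 5.36*t + 3.63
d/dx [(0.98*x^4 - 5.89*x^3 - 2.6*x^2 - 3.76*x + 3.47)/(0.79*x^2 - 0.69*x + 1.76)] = (1.5484*x^5 - 6.6817*x^4 + 15.0274*x^3 - 26.3348*x^2 - 14.6346*x - 4.2233)/(0.6241*x^4 - 1.0902*x^3 + 3.2569*x^2 - 2.4288*x + 3.0976)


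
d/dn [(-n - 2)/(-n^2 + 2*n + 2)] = (-n^2 - 4*n + 2)/(n^4 - 4*n^3 + 8*n + 4)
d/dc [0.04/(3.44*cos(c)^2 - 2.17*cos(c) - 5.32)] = (0.2752*cos(c) - 0.0868)*sin(c)/(-3.44*cos(c)^2 + 2.17*cos(c) + 5.32)^2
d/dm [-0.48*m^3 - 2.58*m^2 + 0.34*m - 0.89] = -1.44*m^2 - 5.16*m + 0.34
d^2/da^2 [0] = 0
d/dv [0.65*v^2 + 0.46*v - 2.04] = 1.3*v + 0.46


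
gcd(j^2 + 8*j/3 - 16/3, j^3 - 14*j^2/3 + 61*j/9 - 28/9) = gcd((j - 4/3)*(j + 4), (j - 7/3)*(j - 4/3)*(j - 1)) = j - 4/3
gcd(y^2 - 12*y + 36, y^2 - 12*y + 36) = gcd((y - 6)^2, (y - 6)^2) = y^2 - 12*y + 36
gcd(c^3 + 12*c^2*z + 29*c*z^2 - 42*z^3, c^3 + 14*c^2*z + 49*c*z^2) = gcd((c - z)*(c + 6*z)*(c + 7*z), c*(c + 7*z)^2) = c + 7*z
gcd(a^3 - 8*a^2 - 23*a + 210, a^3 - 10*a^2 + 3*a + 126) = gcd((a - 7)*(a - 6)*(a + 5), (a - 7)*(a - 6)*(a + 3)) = a^2 - 13*a + 42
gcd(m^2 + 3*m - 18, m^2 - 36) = m + 6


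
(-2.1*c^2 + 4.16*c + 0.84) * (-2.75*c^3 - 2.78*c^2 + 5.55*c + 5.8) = 5.775*c^5 - 5.602*c^4 - 25.5298*c^3 + 8.5728*c^2 + 28.79*c + 4.872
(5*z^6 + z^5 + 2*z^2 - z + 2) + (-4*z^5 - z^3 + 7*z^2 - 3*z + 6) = 5*z^6 - 3*z^5 - z^3 + 9*z^2 - 4*z + 8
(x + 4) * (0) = 0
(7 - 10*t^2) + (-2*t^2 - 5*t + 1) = -12*t^2 - 5*t + 8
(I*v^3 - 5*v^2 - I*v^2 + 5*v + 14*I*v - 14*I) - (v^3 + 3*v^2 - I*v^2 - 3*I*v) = -v^3 + I*v^3 - 8*v^2 + 5*v + 17*I*v - 14*I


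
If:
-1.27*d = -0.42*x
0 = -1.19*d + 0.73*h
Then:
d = 0.330708661417323*x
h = 0.539100420666595*x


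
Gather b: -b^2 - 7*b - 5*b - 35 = -b^2 - 12*b - 35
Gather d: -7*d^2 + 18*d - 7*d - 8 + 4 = -7*d^2 + 11*d - 4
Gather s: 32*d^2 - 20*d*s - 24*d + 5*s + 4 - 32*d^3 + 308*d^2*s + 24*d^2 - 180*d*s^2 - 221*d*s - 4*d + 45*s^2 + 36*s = -32*d^3 + 56*d^2 - 28*d + s^2*(45 - 180*d) + s*(308*d^2 - 241*d + 41) + 4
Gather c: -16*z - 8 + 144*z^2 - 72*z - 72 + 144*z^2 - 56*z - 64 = 288*z^2 - 144*z - 144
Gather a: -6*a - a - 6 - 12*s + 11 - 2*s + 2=-7*a - 14*s + 7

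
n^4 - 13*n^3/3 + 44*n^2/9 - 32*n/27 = n*(n - 8/3)*(n - 4/3)*(n - 1/3)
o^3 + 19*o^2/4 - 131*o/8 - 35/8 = (o - 5/2)*(o + 1/4)*(o + 7)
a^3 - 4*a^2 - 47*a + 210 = (a - 6)*(a - 5)*(a + 7)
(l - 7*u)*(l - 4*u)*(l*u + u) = l^3*u - 11*l^2*u^2 + l^2*u + 28*l*u^3 - 11*l*u^2 + 28*u^3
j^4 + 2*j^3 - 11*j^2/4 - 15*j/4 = j*(j - 3/2)*(j + 1)*(j + 5/2)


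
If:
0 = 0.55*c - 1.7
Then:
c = 3.09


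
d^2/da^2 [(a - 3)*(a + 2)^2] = 6*a + 2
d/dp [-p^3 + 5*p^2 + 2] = p*(10 - 3*p)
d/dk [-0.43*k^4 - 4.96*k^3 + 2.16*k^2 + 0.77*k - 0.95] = -1.72*k^3 - 14.88*k^2 + 4.32*k + 0.77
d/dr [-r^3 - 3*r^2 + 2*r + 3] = -3*r^2 - 6*r + 2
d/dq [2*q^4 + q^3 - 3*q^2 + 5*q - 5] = 8*q^3 + 3*q^2 - 6*q + 5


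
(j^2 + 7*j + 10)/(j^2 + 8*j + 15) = (j + 2)/(j + 3)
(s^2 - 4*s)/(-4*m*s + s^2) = (4 - s)/(4*m - s)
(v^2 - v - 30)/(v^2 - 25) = (v - 6)/(v - 5)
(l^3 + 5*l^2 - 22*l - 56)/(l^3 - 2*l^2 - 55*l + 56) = (l^2 - 2*l - 8)/(l^2 - 9*l + 8)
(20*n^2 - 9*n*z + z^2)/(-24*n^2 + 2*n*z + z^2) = (-5*n + z)/(6*n + z)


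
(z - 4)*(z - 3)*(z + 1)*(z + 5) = z^4 - z^3 - 25*z^2 + 37*z + 60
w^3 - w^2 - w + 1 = (w - 1)^2*(w + 1)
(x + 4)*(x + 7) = x^2 + 11*x + 28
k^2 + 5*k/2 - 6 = (k - 3/2)*(k + 4)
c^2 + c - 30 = (c - 5)*(c + 6)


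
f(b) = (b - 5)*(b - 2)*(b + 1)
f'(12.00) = 291.00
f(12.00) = 910.00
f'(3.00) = -6.00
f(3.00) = -8.00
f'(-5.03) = 139.26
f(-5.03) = -284.16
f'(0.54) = -2.61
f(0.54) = 10.03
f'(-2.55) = 53.11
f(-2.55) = -53.25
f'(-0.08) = 3.98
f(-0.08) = 9.72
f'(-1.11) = 20.02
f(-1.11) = -2.09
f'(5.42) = 26.09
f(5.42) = 9.22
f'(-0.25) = 6.19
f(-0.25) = 8.86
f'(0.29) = -0.23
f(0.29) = 10.39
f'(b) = (b - 5)*(b - 2) + (b - 5)*(b + 1) + (b - 2)*(b + 1) = 3*b^2 - 12*b + 3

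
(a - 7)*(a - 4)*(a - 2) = a^3 - 13*a^2 + 50*a - 56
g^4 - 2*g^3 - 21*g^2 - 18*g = g*(g - 6)*(g + 1)*(g + 3)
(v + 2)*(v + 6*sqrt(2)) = v^2 + 2*v + 6*sqrt(2)*v + 12*sqrt(2)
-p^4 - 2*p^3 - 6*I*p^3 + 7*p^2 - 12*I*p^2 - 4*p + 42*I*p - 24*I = (p + 4)*(p + 6*I)*(I*p - I)^2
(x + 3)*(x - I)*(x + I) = x^3 + 3*x^2 + x + 3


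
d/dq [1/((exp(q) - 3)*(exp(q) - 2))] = (5 - 2*exp(q))*exp(q)/(exp(4*q) - 10*exp(3*q) + 37*exp(2*q) - 60*exp(q) + 36)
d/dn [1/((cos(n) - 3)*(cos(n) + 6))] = (2*cos(n) + 3)*sin(n)/((cos(n) - 3)^2*(cos(n) + 6)^2)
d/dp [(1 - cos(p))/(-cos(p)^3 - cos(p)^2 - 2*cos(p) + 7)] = (-2*sin(p)^2*cos(p) + 2*sin(p)^2 + 3)*sin(p)/(cos(p)^3 + cos(p)^2 + 2*cos(p) - 7)^2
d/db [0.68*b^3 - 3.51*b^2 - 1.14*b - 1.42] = 2.04*b^2 - 7.02*b - 1.14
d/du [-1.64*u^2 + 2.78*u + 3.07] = 2.78 - 3.28*u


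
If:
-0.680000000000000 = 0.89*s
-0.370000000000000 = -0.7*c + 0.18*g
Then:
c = 0.257142857142857*g + 0.528571428571429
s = -0.76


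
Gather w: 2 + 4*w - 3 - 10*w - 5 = -6*w - 6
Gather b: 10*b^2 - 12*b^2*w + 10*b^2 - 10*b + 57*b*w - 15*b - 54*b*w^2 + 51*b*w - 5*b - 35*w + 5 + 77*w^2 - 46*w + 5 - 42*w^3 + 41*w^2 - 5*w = b^2*(20 - 12*w) + b*(-54*w^2 + 108*w - 30) - 42*w^3 + 118*w^2 - 86*w + 10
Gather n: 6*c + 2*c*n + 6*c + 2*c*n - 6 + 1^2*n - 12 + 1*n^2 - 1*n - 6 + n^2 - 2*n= 12*c + 2*n^2 + n*(4*c - 2) - 24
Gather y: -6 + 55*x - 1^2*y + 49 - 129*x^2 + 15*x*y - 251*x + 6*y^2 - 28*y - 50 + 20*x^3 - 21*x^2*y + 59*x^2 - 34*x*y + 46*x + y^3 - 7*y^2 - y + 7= 20*x^3 - 70*x^2 - 150*x + y^3 - y^2 + y*(-21*x^2 - 19*x - 30)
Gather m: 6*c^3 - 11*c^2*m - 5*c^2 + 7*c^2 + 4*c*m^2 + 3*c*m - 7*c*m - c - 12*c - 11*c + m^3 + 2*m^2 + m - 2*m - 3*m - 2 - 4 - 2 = 6*c^3 + 2*c^2 - 24*c + m^3 + m^2*(4*c + 2) + m*(-11*c^2 - 4*c - 4) - 8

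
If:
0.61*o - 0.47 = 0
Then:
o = 0.77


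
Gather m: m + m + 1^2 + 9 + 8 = 2*m + 18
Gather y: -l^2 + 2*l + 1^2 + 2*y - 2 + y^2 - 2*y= -l^2 + 2*l + y^2 - 1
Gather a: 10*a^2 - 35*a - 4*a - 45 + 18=10*a^2 - 39*a - 27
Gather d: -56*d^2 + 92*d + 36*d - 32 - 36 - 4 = -56*d^2 + 128*d - 72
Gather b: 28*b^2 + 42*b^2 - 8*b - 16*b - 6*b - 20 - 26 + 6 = 70*b^2 - 30*b - 40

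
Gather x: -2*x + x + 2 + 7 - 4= 5 - x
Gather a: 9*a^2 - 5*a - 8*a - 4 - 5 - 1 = 9*a^2 - 13*a - 10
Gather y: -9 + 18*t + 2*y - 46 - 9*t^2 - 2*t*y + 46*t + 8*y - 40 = -9*t^2 + 64*t + y*(10 - 2*t) - 95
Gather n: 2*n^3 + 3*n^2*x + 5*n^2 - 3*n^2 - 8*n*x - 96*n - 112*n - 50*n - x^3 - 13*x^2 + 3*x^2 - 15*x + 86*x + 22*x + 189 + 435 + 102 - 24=2*n^3 + n^2*(3*x + 2) + n*(-8*x - 258) - x^3 - 10*x^2 + 93*x + 702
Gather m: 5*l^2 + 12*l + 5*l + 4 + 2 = 5*l^2 + 17*l + 6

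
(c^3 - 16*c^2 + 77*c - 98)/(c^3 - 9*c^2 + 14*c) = (c - 7)/c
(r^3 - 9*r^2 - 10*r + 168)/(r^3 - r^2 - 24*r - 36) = (r^2 - 3*r - 28)/(r^2 + 5*r + 6)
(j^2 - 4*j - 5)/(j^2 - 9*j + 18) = (j^2 - 4*j - 5)/(j^2 - 9*j + 18)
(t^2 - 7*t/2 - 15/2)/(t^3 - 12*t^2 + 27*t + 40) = (t + 3/2)/(t^2 - 7*t - 8)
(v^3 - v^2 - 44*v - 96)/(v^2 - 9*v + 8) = (v^2 + 7*v + 12)/(v - 1)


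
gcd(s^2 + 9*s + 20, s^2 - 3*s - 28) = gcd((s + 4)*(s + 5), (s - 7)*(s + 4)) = s + 4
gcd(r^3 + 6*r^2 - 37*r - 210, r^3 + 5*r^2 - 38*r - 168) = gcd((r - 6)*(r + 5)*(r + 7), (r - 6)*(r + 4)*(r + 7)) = r^2 + r - 42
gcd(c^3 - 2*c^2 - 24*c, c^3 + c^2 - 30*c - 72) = c^2 - 2*c - 24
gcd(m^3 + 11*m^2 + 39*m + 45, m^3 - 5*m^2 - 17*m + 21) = m + 3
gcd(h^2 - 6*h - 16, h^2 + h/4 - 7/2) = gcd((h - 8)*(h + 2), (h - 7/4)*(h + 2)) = h + 2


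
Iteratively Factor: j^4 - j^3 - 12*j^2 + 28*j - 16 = (j - 2)*(j^3 + j^2 - 10*j + 8) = (j - 2)*(j - 1)*(j^2 + 2*j - 8) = (j - 2)^2*(j - 1)*(j + 4)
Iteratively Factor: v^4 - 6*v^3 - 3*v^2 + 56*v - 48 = (v - 4)*(v^3 - 2*v^2 - 11*v + 12) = (v - 4)*(v + 3)*(v^2 - 5*v + 4) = (v - 4)^2*(v + 3)*(v - 1)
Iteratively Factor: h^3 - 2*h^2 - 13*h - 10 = (h + 2)*(h^2 - 4*h - 5) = (h + 1)*(h + 2)*(h - 5)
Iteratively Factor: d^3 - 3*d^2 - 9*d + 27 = (d + 3)*(d^2 - 6*d + 9) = (d - 3)*(d + 3)*(d - 3)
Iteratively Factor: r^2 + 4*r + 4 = (r + 2)*(r + 2)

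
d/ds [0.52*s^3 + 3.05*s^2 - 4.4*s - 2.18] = 1.56*s^2 + 6.1*s - 4.4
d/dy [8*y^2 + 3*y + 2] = 16*y + 3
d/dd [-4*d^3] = -12*d^2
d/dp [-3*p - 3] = -3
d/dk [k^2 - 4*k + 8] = 2*k - 4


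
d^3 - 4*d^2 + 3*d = d*(d - 3)*(d - 1)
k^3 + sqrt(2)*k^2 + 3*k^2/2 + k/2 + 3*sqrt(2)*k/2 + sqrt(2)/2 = (k + 1/2)*(k + 1)*(k + sqrt(2))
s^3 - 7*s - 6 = (s - 3)*(s + 1)*(s + 2)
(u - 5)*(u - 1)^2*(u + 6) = u^4 - u^3 - 31*u^2 + 61*u - 30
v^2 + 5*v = v*(v + 5)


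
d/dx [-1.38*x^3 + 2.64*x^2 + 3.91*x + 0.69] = -4.14*x^2 + 5.28*x + 3.91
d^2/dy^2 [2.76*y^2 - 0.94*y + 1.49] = 5.52000000000000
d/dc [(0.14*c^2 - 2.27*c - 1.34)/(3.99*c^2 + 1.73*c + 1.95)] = (9.2995*c^2 + 11.2392*c - 2.1083)/(15.9201*c^4 + 13.8054*c^3 + 18.5539*c^2 + 6.747*c + 3.8025)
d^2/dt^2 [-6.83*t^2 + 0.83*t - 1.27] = -13.6600000000000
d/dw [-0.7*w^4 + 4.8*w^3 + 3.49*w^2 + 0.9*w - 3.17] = -2.8*w^3 + 14.4*w^2 + 6.98*w + 0.9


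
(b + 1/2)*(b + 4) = b^2 + 9*b/2 + 2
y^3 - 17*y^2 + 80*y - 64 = (y - 8)^2*(y - 1)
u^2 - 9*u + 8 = (u - 8)*(u - 1)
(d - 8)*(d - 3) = d^2 - 11*d + 24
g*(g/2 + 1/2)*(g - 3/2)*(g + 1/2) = g^4/2 - 7*g^2/8 - 3*g/8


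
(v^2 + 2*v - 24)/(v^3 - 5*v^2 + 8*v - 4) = (v^2 + 2*v - 24)/(v^3 - 5*v^2 + 8*v - 4)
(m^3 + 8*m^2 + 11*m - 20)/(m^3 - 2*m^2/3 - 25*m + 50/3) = 3*(m^2 + 3*m - 4)/(3*m^2 - 17*m + 10)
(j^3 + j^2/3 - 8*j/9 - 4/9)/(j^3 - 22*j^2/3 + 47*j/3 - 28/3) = (9*j^2 + 12*j + 4)/(3*(3*j^2 - 19*j + 28))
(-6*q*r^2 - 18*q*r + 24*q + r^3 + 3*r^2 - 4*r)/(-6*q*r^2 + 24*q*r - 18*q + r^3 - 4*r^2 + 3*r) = (r + 4)/(r - 3)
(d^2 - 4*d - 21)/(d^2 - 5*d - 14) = (d + 3)/(d + 2)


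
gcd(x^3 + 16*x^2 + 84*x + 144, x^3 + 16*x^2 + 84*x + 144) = x^3 + 16*x^2 + 84*x + 144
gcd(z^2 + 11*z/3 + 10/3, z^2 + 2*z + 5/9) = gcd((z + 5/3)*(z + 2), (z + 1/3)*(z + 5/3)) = z + 5/3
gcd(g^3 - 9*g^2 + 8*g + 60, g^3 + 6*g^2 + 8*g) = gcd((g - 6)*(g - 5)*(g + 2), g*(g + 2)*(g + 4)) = g + 2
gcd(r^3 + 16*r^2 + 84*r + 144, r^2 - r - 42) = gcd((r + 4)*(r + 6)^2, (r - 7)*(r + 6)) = r + 6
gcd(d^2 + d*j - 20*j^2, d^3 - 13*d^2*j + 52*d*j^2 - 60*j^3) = 1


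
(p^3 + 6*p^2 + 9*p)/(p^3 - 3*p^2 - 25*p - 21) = p*(p + 3)/(p^2 - 6*p - 7)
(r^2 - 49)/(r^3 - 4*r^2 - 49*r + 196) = 1/(r - 4)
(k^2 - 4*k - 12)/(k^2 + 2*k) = (k - 6)/k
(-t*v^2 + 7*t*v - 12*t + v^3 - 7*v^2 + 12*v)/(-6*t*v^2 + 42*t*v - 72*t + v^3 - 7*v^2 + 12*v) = (t - v)/(6*t - v)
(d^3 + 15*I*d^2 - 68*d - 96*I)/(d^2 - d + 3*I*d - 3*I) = (d^2 + 12*I*d - 32)/(d - 1)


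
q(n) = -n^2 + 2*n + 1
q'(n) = 2 - 2*n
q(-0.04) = 0.92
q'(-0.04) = 2.08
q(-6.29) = -51.14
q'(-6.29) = 14.58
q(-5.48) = -39.99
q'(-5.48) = 12.96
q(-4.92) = -33.05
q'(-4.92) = 11.84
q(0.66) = 1.88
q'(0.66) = 0.68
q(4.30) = -8.89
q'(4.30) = -6.60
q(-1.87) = -6.24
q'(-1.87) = 5.74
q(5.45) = -17.80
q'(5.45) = -8.90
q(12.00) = -119.00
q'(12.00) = -22.00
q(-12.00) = -167.00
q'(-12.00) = 26.00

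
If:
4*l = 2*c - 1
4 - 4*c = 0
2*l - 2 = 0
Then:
No Solution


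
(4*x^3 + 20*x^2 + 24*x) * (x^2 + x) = 4*x^5 + 24*x^4 + 44*x^3 + 24*x^2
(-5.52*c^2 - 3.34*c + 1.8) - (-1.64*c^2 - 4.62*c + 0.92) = -3.88*c^2 + 1.28*c + 0.88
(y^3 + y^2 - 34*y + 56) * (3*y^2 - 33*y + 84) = 3*y^5 - 30*y^4 - 51*y^3 + 1374*y^2 - 4704*y + 4704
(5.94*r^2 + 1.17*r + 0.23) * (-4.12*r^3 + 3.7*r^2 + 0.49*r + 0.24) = -24.4728*r^5 + 17.1576*r^4 + 6.292*r^3 + 2.8499*r^2 + 0.3935*r + 0.0552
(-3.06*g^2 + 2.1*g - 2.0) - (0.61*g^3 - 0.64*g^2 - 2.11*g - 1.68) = -0.61*g^3 - 2.42*g^2 + 4.21*g - 0.32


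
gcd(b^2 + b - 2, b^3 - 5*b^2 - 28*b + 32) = b - 1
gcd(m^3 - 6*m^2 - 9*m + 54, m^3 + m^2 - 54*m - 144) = m + 3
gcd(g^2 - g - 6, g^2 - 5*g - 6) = 1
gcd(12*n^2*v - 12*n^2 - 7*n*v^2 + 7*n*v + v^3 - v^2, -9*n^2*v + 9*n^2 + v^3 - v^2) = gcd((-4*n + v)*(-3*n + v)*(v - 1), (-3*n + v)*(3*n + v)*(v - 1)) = -3*n*v + 3*n + v^2 - v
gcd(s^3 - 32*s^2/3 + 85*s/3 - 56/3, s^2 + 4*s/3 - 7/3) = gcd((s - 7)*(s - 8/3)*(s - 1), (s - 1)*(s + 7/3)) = s - 1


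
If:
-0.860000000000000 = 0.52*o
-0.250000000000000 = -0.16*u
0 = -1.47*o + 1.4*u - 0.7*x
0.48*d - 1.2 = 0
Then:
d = 2.50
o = -1.65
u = 1.56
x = 6.60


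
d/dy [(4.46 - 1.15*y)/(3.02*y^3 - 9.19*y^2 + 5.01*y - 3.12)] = (6.946*y^3 - 50.9761*y^2 + 81.9748*y - 18.7566)/(9.1204*y^6 - 55.5076*y^5 + 114.7165*y^4 - 110.9286*y^3 + 82.4457*y^2 - 31.2624*y + 9.7344)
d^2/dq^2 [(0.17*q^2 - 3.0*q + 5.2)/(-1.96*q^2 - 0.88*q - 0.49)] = (23.636032*q^3 - 118.878312*q^2 - 71.10096*q - 0.734434000000001)/(7.529536*q^6 + 10.141824*q^5 + 10.200624*q^4 + 5.752384*q^3 + 2.550156*q^2 + 0.633864*q + 0.117649)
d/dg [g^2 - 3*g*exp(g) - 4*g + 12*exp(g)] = -3*g*exp(g) + 2*g + 9*exp(g) - 4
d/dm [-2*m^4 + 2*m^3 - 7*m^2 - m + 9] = -8*m^3 + 6*m^2 - 14*m - 1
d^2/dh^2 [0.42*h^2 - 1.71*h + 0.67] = 0.840000000000000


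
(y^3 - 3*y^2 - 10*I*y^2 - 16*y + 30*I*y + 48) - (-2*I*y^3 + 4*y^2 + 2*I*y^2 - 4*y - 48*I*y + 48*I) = y^3 + 2*I*y^3 - 7*y^2 - 12*I*y^2 - 12*y + 78*I*y + 48 - 48*I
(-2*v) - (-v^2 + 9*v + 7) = v^2 - 11*v - 7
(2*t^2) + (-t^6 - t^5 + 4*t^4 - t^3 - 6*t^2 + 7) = -t^6 - t^5 + 4*t^4 - t^3 - 4*t^2 + 7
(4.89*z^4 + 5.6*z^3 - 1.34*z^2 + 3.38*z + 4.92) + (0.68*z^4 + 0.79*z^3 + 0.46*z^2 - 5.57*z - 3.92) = 5.57*z^4 + 6.39*z^3 - 0.88*z^2 - 2.19*z + 1.0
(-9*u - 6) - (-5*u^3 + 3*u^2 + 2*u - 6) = 5*u^3 - 3*u^2 - 11*u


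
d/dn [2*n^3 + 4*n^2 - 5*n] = 6*n^2 + 8*n - 5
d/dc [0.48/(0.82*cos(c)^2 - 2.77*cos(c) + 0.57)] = (0.7872*cos(c) - 1.3296)*sin(c)/(0.82*cos(c)^2 - 2.77*cos(c) + 0.57)^2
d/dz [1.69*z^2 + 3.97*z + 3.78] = 3.38*z + 3.97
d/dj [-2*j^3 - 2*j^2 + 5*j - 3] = -6*j^2 - 4*j + 5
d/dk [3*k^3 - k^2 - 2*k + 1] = 9*k^2 - 2*k - 2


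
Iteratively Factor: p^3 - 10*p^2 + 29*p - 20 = (p - 5)*(p^2 - 5*p + 4) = (p - 5)*(p - 4)*(p - 1)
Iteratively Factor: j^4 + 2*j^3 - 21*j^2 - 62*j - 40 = (j + 4)*(j^3 - 2*j^2 - 13*j - 10) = (j - 5)*(j + 4)*(j^2 + 3*j + 2) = (j - 5)*(j + 1)*(j + 4)*(j + 2)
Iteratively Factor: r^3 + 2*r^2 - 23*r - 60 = (r - 5)*(r^2 + 7*r + 12) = (r - 5)*(r + 4)*(r + 3)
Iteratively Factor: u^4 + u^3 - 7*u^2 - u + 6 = (u - 2)*(u^3 + 3*u^2 - u - 3) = (u - 2)*(u + 1)*(u^2 + 2*u - 3) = (u - 2)*(u + 1)*(u + 3)*(u - 1)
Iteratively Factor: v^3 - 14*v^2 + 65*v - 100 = (v - 4)*(v^2 - 10*v + 25) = (v - 5)*(v - 4)*(v - 5)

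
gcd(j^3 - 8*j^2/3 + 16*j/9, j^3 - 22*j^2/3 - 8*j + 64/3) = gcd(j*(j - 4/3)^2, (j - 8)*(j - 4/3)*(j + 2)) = j - 4/3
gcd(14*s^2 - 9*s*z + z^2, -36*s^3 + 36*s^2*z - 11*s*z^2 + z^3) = -2*s + z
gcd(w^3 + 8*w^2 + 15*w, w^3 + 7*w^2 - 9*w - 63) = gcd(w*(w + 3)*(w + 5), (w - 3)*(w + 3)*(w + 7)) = w + 3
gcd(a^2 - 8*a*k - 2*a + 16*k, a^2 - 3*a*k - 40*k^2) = a - 8*k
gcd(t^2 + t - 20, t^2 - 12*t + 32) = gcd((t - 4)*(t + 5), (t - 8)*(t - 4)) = t - 4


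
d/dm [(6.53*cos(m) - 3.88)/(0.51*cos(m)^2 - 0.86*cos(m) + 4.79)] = (3.3303*cos(m)^2 - 3.9576*cos(m) - 27.9419)*sin(m)/(0.2601*cos(m)^4 - 0.8772*cos(m)^3 + 5.6254*cos(m)^2 - 8.2388*cos(m) + 22.9441)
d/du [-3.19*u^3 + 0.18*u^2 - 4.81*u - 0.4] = -9.57*u^2 + 0.36*u - 4.81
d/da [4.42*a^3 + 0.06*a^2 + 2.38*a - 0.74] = 13.26*a^2 + 0.12*a + 2.38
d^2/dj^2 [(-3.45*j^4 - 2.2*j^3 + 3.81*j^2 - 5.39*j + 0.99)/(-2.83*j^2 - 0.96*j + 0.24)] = (55.2614100000001*j^6 + 56.2377600000001*j^5 + 5.01768000000001*j^4 + 101.363398*j^3 - 63.756018*j^2 + 6.587856*j - 1.124784)/(22.665187*j^6 + 23.065632*j^5 + 2.057976*j^4 - 3.027456*j^3 - 0.174528*j^2 + 0.165888*j - 0.013824)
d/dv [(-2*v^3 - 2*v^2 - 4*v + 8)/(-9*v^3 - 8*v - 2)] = 2*(-9*v^4 - 20*v^3 + 122*v^2 + 4*v + 36)/(81*v^6 + 144*v^4 + 36*v^3 + 64*v^2 + 32*v + 4)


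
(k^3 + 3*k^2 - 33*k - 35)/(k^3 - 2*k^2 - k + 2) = (k^2 + 2*k - 35)/(k^2 - 3*k + 2)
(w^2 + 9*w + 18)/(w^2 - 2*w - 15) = (w + 6)/(w - 5)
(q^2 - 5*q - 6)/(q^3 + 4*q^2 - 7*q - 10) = (q - 6)/(q^2 + 3*q - 10)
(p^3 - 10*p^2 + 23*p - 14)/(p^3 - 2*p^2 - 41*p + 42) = (p - 2)/(p + 6)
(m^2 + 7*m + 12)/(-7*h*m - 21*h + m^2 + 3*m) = (-m - 4)/(7*h - m)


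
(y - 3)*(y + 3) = y^2 - 9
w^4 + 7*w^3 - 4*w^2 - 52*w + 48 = (w - 2)*(w - 1)*(w + 4)*(w + 6)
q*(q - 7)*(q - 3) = q^3 - 10*q^2 + 21*q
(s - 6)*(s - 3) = s^2 - 9*s + 18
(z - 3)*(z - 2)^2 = z^3 - 7*z^2 + 16*z - 12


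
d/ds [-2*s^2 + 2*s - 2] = 2 - 4*s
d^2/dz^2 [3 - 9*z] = 0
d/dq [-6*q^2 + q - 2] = 1 - 12*q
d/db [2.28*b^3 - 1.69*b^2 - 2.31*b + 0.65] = 6.84*b^2 - 3.38*b - 2.31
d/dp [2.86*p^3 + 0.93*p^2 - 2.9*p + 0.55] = 8.58*p^2 + 1.86*p - 2.9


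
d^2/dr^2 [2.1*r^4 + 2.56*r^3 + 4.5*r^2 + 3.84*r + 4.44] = 25.2*r^2 + 15.36*r + 9.0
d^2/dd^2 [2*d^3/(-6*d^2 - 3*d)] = -4/(24*d^3 + 36*d^2 + 18*d + 3)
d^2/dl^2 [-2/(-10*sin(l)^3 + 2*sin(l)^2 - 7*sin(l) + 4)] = 2*(-900*sin(l)^6 + 220*sin(l)^5 + 1044*sin(l)^4 - 638*sin(l)^3 + 427*sin(l)^2 + 128*sin(l) + 82)/(10*sin(l)^3 - 2*sin(l)^2 + 7*sin(l) - 4)^3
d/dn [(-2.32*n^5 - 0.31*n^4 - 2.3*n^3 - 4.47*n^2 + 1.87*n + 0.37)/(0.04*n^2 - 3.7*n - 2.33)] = (-0.2784*n^6 + 34.3112*n^5 + 30.377*n^4 + 19.9092*n^3 + 32.5412*n^2 + 20.8006*n - 2.9881)/(0.0016*n^4 - 0.296*n^3 + 13.5036*n^2 + 17.242*n + 5.4289)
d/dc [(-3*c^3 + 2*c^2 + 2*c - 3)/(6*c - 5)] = (-36*c^3 + 57*c^2 - 20*c + 8)/(36*c^2 - 60*c + 25)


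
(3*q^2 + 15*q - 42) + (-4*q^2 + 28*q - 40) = -q^2 + 43*q - 82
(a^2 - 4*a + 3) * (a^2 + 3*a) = a^4 - a^3 - 9*a^2 + 9*a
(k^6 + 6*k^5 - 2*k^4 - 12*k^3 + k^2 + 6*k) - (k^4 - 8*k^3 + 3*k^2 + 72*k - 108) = k^6 + 6*k^5 - 3*k^4 - 4*k^3 - 2*k^2 - 66*k + 108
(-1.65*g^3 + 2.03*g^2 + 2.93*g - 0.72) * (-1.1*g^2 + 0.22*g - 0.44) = 1.815*g^5 - 2.596*g^4 - 2.0504*g^3 + 0.5434*g^2 - 1.4476*g + 0.3168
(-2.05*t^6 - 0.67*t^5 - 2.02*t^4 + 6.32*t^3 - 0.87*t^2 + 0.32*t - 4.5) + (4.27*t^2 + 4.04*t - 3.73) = -2.05*t^6 - 0.67*t^5 - 2.02*t^4 + 6.32*t^3 + 3.4*t^2 + 4.36*t - 8.23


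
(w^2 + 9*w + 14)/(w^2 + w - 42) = (w + 2)/(w - 6)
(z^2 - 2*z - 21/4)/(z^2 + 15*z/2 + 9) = (z - 7/2)/(z + 6)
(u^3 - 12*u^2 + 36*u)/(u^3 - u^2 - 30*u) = (u - 6)/(u + 5)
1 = 1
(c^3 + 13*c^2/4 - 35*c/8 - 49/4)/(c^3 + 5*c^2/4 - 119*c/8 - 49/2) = (c - 2)/(c - 4)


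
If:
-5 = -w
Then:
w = 5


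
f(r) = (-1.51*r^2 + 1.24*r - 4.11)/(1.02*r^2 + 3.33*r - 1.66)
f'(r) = (1.24 - 3.02*r)/(1.02*r^2 + 3.33*r - 1.66) + (-2.04*r - 3.33)*(-1.51*r^2 + 1.24*r - 4.11)/(1.02*r^2 + 3.33*r - 1.66)^2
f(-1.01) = 1.73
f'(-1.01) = -0.52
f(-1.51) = 2.16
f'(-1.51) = -1.21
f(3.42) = -0.81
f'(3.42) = -0.03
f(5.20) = -0.89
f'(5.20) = -0.05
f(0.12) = 3.20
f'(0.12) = 8.47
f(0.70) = -3.40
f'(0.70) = 13.07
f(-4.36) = -11.90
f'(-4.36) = -16.14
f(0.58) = -6.34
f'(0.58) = 45.76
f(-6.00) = -4.37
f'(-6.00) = -1.30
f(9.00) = -1.04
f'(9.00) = -0.03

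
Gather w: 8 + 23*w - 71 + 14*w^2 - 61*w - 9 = 14*w^2 - 38*w - 72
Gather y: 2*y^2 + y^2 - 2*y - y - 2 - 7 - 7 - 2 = 3*y^2 - 3*y - 18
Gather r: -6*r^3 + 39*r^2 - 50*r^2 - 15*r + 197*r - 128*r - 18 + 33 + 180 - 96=-6*r^3 - 11*r^2 + 54*r + 99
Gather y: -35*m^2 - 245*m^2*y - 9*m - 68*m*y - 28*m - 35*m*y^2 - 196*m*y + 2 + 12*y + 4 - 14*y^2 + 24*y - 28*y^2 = -35*m^2 - 37*m + y^2*(-35*m - 42) + y*(-245*m^2 - 264*m + 36) + 6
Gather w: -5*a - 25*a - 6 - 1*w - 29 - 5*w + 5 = -30*a - 6*w - 30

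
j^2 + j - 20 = (j - 4)*(j + 5)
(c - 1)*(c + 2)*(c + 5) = c^3 + 6*c^2 + 3*c - 10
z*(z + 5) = z^2 + 5*z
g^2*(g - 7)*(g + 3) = g^4 - 4*g^3 - 21*g^2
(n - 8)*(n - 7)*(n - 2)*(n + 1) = n^4 - 16*n^3 + 69*n^2 - 26*n - 112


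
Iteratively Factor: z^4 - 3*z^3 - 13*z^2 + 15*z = (z + 3)*(z^3 - 6*z^2 + 5*z) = z*(z + 3)*(z^2 - 6*z + 5) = z*(z - 5)*(z + 3)*(z - 1)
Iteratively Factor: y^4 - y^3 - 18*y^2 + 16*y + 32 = (y + 4)*(y^3 - 5*y^2 + 2*y + 8) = (y - 4)*(y + 4)*(y^2 - y - 2) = (y - 4)*(y + 1)*(y + 4)*(y - 2)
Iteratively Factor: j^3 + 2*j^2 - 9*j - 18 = (j - 3)*(j^2 + 5*j + 6) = (j - 3)*(j + 2)*(j + 3)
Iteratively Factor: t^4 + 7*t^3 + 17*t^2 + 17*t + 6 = (t + 2)*(t^3 + 5*t^2 + 7*t + 3) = (t + 1)*(t + 2)*(t^2 + 4*t + 3) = (t + 1)^2*(t + 2)*(t + 3)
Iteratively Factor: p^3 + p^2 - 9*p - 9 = (p + 3)*(p^2 - 2*p - 3) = (p - 3)*(p + 3)*(p + 1)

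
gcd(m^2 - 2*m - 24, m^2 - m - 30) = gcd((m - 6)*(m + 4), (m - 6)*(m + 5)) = m - 6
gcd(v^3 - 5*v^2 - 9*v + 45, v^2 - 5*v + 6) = v - 3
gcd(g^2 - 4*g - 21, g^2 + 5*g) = 1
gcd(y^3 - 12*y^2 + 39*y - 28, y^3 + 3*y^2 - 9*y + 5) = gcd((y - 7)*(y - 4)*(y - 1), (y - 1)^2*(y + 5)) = y - 1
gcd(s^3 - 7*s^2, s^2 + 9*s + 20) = 1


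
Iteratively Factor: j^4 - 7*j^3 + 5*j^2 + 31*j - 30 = (j - 1)*(j^3 - 6*j^2 - j + 30) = (j - 3)*(j - 1)*(j^2 - 3*j - 10) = (j - 5)*(j - 3)*(j - 1)*(j + 2)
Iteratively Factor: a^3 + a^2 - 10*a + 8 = (a - 1)*(a^2 + 2*a - 8) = (a - 2)*(a - 1)*(a + 4)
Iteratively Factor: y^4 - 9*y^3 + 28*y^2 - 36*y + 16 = (y - 2)*(y^3 - 7*y^2 + 14*y - 8) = (y - 2)*(y - 1)*(y^2 - 6*y + 8) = (y - 4)*(y - 2)*(y - 1)*(y - 2)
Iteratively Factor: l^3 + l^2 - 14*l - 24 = (l + 2)*(l^2 - l - 12) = (l + 2)*(l + 3)*(l - 4)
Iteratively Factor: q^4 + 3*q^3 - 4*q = (q - 1)*(q^3 + 4*q^2 + 4*q) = (q - 1)*(q + 2)*(q^2 + 2*q) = (q - 1)*(q + 2)^2*(q)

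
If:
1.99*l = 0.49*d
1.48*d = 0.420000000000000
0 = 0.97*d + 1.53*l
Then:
No Solution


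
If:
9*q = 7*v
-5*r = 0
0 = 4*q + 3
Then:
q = -3/4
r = 0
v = -27/28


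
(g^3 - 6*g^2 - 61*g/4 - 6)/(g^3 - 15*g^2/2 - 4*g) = (g + 3/2)/g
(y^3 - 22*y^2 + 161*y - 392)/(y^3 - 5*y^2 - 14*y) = (y^2 - 15*y + 56)/(y*(y + 2))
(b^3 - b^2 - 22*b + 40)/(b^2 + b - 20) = b - 2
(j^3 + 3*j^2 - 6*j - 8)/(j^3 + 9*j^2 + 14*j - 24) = (j^2 - j - 2)/(j^2 + 5*j - 6)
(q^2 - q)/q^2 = (q - 1)/q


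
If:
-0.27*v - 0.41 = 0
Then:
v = -1.52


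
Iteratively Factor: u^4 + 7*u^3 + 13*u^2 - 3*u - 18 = (u + 3)*(u^3 + 4*u^2 + u - 6) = (u - 1)*(u + 3)*(u^2 + 5*u + 6) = (u - 1)*(u + 3)^2*(u + 2)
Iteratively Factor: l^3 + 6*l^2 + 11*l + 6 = (l + 2)*(l^2 + 4*l + 3) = (l + 1)*(l + 2)*(l + 3)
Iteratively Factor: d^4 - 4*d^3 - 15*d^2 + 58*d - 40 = (d - 1)*(d^3 - 3*d^2 - 18*d + 40) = (d - 1)*(d + 4)*(d^2 - 7*d + 10) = (d - 5)*(d - 1)*(d + 4)*(d - 2)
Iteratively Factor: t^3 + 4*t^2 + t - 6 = (t + 3)*(t^2 + t - 2) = (t + 2)*(t + 3)*(t - 1)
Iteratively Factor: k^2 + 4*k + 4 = (k + 2)*(k + 2)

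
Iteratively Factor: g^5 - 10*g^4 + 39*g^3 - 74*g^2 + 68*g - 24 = (g - 2)*(g^4 - 8*g^3 + 23*g^2 - 28*g + 12) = (g - 3)*(g - 2)*(g^3 - 5*g^2 + 8*g - 4) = (g - 3)*(g - 2)^2*(g^2 - 3*g + 2) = (g - 3)*(g - 2)^2*(g - 1)*(g - 2)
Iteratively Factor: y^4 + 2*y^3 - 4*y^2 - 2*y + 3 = (y - 1)*(y^3 + 3*y^2 - y - 3) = (y - 1)*(y + 3)*(y^2 - 1) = (y - 1)*(y + 1)*(y + 3)*(y - 1)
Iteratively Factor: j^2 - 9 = (j + 3)*(j - 3)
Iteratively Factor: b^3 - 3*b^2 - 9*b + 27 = (b - 3)*(b^2 - 9) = (b - 3)^2*(b + 3)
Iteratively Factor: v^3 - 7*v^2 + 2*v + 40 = (v - 5)*(v^2 - 2*v - 8) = (v - 5)*(v - 4)*(v + 2)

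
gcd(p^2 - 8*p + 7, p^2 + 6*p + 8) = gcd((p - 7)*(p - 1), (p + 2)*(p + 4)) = 1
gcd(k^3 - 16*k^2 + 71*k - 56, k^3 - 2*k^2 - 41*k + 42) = k^2 - 8*k + 7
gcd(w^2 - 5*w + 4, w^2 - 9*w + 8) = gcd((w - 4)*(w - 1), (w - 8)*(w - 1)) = w - 1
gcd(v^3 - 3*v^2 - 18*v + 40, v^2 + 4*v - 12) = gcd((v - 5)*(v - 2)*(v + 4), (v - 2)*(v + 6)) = v - 2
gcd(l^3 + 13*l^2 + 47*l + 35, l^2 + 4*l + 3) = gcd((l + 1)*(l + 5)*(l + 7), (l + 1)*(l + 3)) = l + 1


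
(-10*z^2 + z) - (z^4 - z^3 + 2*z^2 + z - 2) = -z^4 + z^3 - 12*z^2 + 2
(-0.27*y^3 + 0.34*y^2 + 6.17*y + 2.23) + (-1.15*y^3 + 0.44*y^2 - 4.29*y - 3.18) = -1.42*y^3 + 0.78*y^2 + 1.88*y - 0.95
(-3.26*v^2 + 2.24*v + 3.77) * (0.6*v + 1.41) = -1.956*v^3 - 3.2526*v^2 + 5.4204*v + 5.3157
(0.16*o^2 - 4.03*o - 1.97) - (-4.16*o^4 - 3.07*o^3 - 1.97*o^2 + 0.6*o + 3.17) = 4.16*o^4 + 3.07*o^3 + 2.13*o^2 - 4.63*o - 5.14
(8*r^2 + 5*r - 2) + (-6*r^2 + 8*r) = 2*r^2 + 13*r - 2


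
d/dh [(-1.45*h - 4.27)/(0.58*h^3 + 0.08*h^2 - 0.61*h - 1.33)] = (1.682*h^3 + 7.5458*h^2 + 0.6832*h - 0.6762)/(0.3364*h^6 + 0.0928*h^5 - 0.7012*h^4 - 1.6404*h^3 + 0.1593*h^2 + 1.6226*h + 1.7689)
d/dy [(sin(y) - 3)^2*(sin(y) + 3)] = 3*(sin(y) - 3)*(sin(y) + 1)*cos(y)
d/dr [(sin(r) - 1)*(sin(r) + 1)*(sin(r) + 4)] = (3*sin(r)^2 + 8*sin(r) - 1)*cos(r)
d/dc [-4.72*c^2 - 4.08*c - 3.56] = -9.44*c - 4.08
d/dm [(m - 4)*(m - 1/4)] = 2*m - 17/4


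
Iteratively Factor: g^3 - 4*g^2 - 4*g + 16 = (g + 2)*(g^2 - 6*g + 8) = (g - 4)*(g + 2)*(g - 2)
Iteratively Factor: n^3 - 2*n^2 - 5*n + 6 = (n - 1)*(n^2 - n - 6) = (n - 3)*(n - 1)*(n + 2)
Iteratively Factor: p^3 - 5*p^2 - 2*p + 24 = (p - 3)*(p^2 - 2*p - 8) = (p - 4)*(p - 3)*(p + 2)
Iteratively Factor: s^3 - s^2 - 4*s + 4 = (s + 2)*(s^2 - 3*s + 2) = (s - 2)*(s + 2)*(s - 1)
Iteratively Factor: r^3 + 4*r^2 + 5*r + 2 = (r + 2)*(r^2 + 2*r + 1) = (r + 1)*(r + 2)*(r + 1)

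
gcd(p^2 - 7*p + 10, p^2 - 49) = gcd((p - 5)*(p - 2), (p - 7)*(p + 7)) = 1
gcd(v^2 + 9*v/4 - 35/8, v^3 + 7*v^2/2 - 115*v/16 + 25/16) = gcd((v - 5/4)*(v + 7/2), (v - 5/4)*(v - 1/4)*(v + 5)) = v - 5/4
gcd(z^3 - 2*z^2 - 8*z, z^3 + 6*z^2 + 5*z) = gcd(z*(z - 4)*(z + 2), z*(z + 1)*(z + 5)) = z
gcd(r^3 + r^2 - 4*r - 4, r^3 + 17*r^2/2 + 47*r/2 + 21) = r + 2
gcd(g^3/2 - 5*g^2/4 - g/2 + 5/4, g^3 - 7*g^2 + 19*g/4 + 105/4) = 1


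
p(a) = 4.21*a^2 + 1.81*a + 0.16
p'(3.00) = 27.07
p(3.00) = 43.48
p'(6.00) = 52.33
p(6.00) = 162.58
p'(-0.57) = -2.99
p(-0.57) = 0.50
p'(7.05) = 61.17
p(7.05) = 222.17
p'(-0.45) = -1.98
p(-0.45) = 0.20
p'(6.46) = 56.20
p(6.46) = 187.54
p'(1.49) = 14.36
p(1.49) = 12.20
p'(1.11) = 11.16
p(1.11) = 7.36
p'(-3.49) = -27.58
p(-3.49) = 45.12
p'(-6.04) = -49.05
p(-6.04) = 142.82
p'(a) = 8.42*a + 1.81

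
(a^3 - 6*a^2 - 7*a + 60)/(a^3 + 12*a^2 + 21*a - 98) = (a^3 - 6*a^2 - 7*a + 60)/(a^3 + 12*a^2 + 21*a - 98)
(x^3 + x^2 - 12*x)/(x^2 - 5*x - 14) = x*(-x^2 - x + 12)/(-x^2 + 5*x + 14)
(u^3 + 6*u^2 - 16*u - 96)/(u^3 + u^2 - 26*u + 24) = (u + 4)/(u - 1)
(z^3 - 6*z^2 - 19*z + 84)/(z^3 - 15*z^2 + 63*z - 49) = (z^2 + z - 12)/(z^2 - 8*z + 7)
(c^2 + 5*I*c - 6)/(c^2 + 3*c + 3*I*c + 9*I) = (c + 2*I)/(c + 3)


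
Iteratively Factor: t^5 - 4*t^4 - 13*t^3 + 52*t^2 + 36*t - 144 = (t + 2)*(t^4 - 6*t^3 - t^2 + 54*t - 72) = (t - 4)*(t + 2)*(t^3 - 2*t^2 - 9*t + 18) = (t - 4)*(t - 3)*(t + 2)*(t^2 + t - 6) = (t - 4)*(t - 3)*(t - 2)*(t + 2)*(t + 3)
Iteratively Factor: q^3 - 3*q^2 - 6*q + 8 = (q + 2)*(q^2 - 5*q + 4) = (q - 1)*(q + 2)*(q - 4)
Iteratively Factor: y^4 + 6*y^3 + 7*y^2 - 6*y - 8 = (y + 2)*(y^3 + 4*y^2 - y - 4) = (y + 2)*(y + 4)*(y^2 - 1) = (y - 1)*(y + 2)*(y + 4)*(y + 1)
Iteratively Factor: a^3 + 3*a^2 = (a)*(a^2 + 3*a) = a^2*(a + 3)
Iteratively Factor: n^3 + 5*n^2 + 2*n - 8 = (n + 2)*(n^2 + 3*n - 4) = (n - 1)*(n + 2)*(n + 4)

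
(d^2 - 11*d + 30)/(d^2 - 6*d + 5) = (d - 6)/(d - 1)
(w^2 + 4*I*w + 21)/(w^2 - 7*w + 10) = (w^2 + 4*I*w + 21)/(w^2 - 7*w + 10)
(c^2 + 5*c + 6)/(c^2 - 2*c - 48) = (c^2 + 5*c + 6)/(c^2 - 2*c - 48)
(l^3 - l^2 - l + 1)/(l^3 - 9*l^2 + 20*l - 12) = (l^2 - 1)/(l^2 - 8*l + 12)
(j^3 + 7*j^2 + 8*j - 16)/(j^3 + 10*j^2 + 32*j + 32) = (j - 1)/(j + 2)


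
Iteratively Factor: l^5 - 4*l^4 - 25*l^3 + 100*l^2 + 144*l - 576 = (l - 4)*(l^4 - 25*l^2 + 144) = (l - 4)*(l - 3)*(l^3 + 3*l^2 - 16*l - 48) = (l - 4)^2*(l - 3)*(l^2 + 7*l + 12) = (l - 4)^2*(l - 3)*(l + 4)*(l + 3)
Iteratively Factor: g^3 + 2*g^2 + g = (g + 1)*(g^2 + g) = g*(g + 1)*(g + 1)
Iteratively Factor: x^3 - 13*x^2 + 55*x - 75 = (x - 5)*(x^2 - 8*x + 15) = (x - 5)^2*(x - 3)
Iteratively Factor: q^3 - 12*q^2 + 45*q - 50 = (q - 5)*(q^2 - 7*q + 10) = (q - 5)^2*(q - 2)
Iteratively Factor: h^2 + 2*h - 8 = (h + 4)*(h - 2)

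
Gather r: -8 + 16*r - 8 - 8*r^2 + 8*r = -8*r^2 + 24*r - 16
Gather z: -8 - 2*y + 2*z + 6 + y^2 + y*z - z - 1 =y^2 - 2*y + z*(y + 1) - 3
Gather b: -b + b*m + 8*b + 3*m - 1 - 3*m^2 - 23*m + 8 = b*(m + 7) - 3*m^2 - 20*m + 7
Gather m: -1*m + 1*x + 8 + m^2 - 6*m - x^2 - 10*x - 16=m^2 - 7*m - x^2 - 9*x - 8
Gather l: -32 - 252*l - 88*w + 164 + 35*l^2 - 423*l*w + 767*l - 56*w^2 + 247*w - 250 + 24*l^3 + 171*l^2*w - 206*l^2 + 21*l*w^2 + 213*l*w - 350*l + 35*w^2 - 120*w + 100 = 24*l^3 + l^2*(171*w - 171) + l*(21*w^2 - 210*w + 165) - 21*w^2 + 39*w - 18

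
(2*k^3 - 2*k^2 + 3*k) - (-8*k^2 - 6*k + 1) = 2*k^3 + 6*k^2 + 9*k - 1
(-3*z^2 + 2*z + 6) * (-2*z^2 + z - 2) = 6*z^4 - 7*z^3 - 4*z^2 + 2*z - 12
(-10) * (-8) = 80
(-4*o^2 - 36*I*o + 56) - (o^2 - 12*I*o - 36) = -5*o^2 - 24*I*o + 92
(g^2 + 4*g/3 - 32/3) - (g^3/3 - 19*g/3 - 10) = -g^3/3 + g^2 + 23*g/3 - 2/3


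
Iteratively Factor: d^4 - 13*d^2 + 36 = (d + 2)*(d^3 - 2*d^2 - 9*d + 18) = (d - 2)*(d + 2)*(d^2 - 9) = (d - 3)*(d - 2)*(d + 2)*(d + 3)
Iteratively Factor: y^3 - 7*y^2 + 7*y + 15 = (y + 1)*(y^2 - 8*y + 15) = (y - 5)*(y + 1)*(y - 3)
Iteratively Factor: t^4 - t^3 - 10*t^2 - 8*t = (t - 4)*(t^3 + 3*t^2 + 2*t) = t*(t - 4)*(t^2 + 3*t + 2) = t*(t - 4)*(t + 2)*(t + 1)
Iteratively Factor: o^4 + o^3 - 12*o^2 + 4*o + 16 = (o + 4)*(o^3 - 3*o^2 + 4) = (o + 1)*(o + 4)*(o^2 - 4*o + 4) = (o - 2)*(o + 1)*(o + 4)*(o - 2)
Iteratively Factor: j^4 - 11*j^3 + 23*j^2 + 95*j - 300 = (j - 5)*(j^3 - 6*j^2 - 7*j + 60) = (j - 5)*(j + 3)*(j^2 - 9*j + 20) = (j - 5)^2*(j + 3)*(j - 4)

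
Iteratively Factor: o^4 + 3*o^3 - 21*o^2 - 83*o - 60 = (o + 1)*(o^3 + 2*o^2 - 23*o - 60) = (o + 1)*(o + 4)*(o^2 - 2*o - 15) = (o + 1)*(o + 3)*(o + 4)*(o - 5)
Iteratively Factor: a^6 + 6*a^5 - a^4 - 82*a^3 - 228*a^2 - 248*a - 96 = (a + 1)*(a^5 + 5*a^4 - 6*a^3 - 76*a^2 - 152*a - 96) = (a + 1)*(a + 2)*(a^4 + 3*a^3 - 12*a^2 - 52*a - 48) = (a + 1)*(a + 2)^2*(a^3 + a^2 - 14*a - 24) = (a + 1)*(a + 2)^3*(a^2 - a - 12) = (a + 1)*(a + 2)^3*(a + 3)*(a - 4)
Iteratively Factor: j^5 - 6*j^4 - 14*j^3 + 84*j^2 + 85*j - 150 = (j + 2)*(j^4 - 8*j^3 + 2*j^2 + 80*j - 75) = (j - 1)*(j + 2)*(j^3 - 7*j^2 - 5*j + 75) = (j - 5)*(j - 1)*(j + 2)*(j^2 - 2*j - 15) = (j - 5)^2*(j - 1)*(j + 2)*(j + 3)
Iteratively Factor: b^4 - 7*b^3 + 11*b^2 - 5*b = (b - 1)*(b^3 - 6*b^2 + 5*b) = b*(b - 1)*(b^2 - 6*b + 5) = b*(b - 5)*(b - 1)*(b - 1)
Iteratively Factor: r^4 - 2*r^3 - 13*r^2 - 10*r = (r + 2)*(r^3 - 4*r^2 - 5*r) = (r + 1)*(r + 2)*(r^2 - 5*r) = (r - 5)*(r + 1)*(r + 2)*(r)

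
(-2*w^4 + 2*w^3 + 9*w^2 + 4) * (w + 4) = -2*w^5 - 6*w^4 + 17*w^3 + 36*w^2 + 4*w + 16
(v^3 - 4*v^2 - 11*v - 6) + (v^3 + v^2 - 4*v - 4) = 2*v^3 - 3*v^2 - 15*v - 10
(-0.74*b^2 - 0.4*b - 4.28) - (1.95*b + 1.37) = -0.74*b^2 - 2.35*b - 5.65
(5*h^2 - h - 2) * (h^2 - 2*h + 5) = 5*h^4 - 11*h^3 + 25*h^2 - h - 10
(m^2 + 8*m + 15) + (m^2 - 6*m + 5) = 2*m^2 + 2*m + 20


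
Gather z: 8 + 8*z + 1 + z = 9*z + 9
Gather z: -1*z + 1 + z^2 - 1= z^2 - z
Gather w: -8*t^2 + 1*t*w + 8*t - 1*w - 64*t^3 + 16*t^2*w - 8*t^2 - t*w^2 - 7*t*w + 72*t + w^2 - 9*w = -64*t^3 - 16*t^2 + 80*t + w^2*(1 - t) + w*(16*t^2 - 6*t - 10)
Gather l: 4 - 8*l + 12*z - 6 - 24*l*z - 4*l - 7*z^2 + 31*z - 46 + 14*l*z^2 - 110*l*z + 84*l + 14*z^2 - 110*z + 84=l*(14*z^2 - 134*z + 72) + 7*z^2 - 67*z + 36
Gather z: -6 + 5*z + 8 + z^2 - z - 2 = z^2 + 4*z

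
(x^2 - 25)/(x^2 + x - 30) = (x + 5)/(x + 6)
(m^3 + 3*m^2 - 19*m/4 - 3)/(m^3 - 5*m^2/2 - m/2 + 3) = (m^2 + 9*m/2 + 2)/(m^2 - m - 2)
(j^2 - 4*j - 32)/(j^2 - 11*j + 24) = (j + 4)/(j - 3)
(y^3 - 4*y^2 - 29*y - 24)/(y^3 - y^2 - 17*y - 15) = (y - 8)/(y - 5)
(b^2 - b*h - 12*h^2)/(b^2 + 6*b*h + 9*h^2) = (b - 4*h)/(b + 3*h)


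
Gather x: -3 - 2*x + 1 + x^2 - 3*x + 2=x^2 - 5*x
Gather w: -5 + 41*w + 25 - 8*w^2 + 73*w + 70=-8*w^2 + 114*w + 90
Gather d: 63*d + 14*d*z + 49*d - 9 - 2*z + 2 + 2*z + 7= d*(14*z + 112)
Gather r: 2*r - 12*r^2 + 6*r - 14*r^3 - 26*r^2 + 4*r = -14*r^3 - 38*r^2 + 12*r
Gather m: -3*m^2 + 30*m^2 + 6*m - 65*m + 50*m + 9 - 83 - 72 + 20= 27*m^2 - 9*m - 126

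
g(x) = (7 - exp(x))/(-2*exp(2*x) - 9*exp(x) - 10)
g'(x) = (7 - exp(x))*(4*exp(2*x) + 9*exp(x))/(-2*exp(2*x) - 9*exp(x) - 10)^2 - exp(x)/(-2*exp(2*x) - 9*exp(x) - 10) = (-(exp(x) - 7)*(4*exp(x) + 9) + 2*exp(2*x) + 9*exp(x) + 10)*exp(x)/(2*exp(2*x) + 9*exp(x) + 10)^2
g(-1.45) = -0.55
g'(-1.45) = 0.12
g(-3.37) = -0.68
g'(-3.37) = 0.02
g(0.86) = -0.11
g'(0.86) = 0.17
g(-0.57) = -0.41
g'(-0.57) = 0.20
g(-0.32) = -0.36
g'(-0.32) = 0.22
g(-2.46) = -0.64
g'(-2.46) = 0.06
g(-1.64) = -0.58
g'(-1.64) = 0.11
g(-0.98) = -0.48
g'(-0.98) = 0.17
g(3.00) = 0.01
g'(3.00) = 0.00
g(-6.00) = -0.70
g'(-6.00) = 0.00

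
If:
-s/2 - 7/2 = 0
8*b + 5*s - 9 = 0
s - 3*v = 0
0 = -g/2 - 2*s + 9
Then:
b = 11/2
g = 46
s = -7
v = -7/3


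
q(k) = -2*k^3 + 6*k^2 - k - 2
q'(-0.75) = -13.38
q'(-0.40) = -6.76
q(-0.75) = 2.97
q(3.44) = -15.85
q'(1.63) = 2.62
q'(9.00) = -379.00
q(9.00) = -983.00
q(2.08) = 3.88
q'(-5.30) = -233.14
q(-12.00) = 4330.00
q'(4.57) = -71.47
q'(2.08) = -2.00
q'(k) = -6*k^2 + 12*k - 1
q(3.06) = -6.18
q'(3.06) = -20.46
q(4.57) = -72.15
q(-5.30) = 469.59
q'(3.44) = -30.72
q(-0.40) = -0.51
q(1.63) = 3.65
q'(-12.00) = -1009.00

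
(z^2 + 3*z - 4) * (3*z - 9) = 3*z^3 - 39*z + 36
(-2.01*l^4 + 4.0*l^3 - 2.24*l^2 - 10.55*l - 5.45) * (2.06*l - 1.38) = -4.1406*l^5 + 11.0138*l^4 - 10.1344*l^3 - 18.6418*l^2 + 3.332*l + 7.521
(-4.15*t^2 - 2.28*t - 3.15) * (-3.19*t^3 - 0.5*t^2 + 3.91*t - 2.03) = 13.2385*t^5 + 9.3482*t^4 - 5.038*t^3 + 1.0847*t^2 - 7.6881*t + 6.3945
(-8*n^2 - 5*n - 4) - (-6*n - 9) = -8*n^2 + n + 5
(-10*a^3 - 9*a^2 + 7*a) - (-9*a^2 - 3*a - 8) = -10*a^3 + 10*a + 8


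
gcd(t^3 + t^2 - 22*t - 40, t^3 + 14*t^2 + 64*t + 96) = t + 4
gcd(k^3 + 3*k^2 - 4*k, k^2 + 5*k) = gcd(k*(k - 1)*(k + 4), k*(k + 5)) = k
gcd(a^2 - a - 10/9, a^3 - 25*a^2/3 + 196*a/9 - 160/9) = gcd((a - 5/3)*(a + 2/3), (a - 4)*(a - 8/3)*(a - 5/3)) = a - 5/3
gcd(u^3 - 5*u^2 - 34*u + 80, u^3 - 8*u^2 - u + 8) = u - 8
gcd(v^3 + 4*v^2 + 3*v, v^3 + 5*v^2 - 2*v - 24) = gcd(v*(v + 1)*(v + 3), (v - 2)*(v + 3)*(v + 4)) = v + 3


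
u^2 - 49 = (u - 7)*(u + 7)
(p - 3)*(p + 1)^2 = p^3 - p^2 - 5*p - 3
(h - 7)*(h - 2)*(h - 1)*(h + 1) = h^4 - 9*h^3 + 13*h^2 + 9*h - 14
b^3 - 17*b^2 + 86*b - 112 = (b - 8)*(b - 7)*(b - 2)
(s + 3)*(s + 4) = s^2 + 7*s + 12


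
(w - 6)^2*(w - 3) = w^3 - 15*w^2 + 72*w - 108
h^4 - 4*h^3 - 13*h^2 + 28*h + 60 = (h - 5)*(h - 3)*(h + 2)^2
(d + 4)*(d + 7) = d^2 + 11*d + 28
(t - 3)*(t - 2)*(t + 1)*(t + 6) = t^4 + 2*t^3 - 23*t^2 + 12*t + 36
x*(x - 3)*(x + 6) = x^3 + 3*x^2 - 18*x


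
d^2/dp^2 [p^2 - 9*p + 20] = 2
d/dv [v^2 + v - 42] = 2*v + 1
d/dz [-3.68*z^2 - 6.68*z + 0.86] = -7.36*z - 6.68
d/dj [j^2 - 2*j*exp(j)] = -2*j*exp(j) + 2*j - 2*exp(j)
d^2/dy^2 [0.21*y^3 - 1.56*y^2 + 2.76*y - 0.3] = 1.26*y - 3.12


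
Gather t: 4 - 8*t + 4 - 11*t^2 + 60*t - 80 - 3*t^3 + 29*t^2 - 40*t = -3*t^3 + 18*t^2 + 12*t - 72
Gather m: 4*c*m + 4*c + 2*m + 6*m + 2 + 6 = 4*c + m*(4*c + 8) + 8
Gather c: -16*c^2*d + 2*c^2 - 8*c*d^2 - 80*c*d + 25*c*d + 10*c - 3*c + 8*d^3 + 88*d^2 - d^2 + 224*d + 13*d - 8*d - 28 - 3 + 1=c^2*(2 - 16*d) + c*(-8*d^2 - 55*d + 7) + 8*d^3 + 87*d^2 + 229*d - 30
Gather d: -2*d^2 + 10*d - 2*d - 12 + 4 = -2*d^2 + 8*d - 8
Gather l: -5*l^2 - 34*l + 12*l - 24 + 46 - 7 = -5*l^2 - 22*l + 15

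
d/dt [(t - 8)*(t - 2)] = 2*t - 10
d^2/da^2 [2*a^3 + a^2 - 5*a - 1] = 12*a + 2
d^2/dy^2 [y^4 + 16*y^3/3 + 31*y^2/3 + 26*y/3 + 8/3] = 12*y^2 + 32*y + 62/3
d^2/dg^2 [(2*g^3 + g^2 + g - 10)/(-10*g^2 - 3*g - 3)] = 4*(-14*g^3 + 1518*g^2 + 468*g - 105)/(1000*g^6 + 900*g^5 + 1170*g^4 + 567*g^3 + 351*g^2 + 81*g + 27)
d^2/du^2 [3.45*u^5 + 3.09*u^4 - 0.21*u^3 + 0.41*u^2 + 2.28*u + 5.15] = 69.0*u^3 + 37.08*u^2 - 1.26*u + 0.82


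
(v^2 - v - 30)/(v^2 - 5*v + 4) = (v^2 - v - 30)/(v^2 - 5*v + 4)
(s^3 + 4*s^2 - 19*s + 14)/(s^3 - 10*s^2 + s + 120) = (s^3 + 4*s^2 - 19*s + 14)/(s^3 - 10*s^2 + s + 120)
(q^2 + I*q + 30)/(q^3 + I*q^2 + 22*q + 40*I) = (q + 6*I)/(q^2 + 6*I*q - 8)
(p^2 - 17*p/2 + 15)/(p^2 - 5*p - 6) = (p - 5/2)/(p + 1)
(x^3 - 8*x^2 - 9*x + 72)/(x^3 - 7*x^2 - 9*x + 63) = (x - 8)/(x - 7)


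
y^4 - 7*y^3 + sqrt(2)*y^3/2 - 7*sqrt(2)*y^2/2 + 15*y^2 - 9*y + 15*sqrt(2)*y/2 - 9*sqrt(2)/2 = (y - 3)^2*(y - 1)*(y + sqrt(2)/2)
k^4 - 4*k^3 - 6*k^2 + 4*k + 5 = (k - 5)*(k - 1)*(k + 1)^2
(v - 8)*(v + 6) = v^2 - 2*v - 48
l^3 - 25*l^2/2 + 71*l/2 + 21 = (l - 7)*(l - 6)*(l + 1/2)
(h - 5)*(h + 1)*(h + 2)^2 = h^4 - 17*h^2 - 36*h - 20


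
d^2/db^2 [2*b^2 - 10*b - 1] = 4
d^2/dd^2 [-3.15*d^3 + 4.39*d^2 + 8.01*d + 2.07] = 8.78 - 18.9*d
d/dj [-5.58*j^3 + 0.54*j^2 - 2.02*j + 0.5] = -16.74*j^2 + 1.08*j - 2.02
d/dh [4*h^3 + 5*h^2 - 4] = 2*h*(6*h + 5)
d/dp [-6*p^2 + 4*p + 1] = 4 - 12*p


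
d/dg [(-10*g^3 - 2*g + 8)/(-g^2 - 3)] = 2*(5*g^4 + 44*g^2 + 8*g + 3)/(g^4 + 6*g^2 + 9)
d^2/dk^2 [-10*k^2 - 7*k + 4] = -20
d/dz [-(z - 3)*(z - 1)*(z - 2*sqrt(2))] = -3*z^2 + 4*sqrt(2)*z + 8*z - 8*sqrt(2) - 3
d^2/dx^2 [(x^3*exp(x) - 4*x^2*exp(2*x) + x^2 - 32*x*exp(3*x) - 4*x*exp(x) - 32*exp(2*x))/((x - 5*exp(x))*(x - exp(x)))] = (x^7 - 10*x^6*exp(x) + 2*x^6 - 246*x^5*exp(2*x) - 36*x^5*exp(x) + 2*x^5 + 2078*x^4*exp(3*x) + 396*x^4*exp(2*x) - 136*x^4*exp(x) - 4*x^4 - 5023*x^3*exp(4*x) - 932*x^3*exp(3*x) + 556*x^3*exp(2*x) + 272*x^3*exp(x) + 4*x^3 + 2880*x^2*exp(5*x) - 1350*x^2*exp(4*x) - 592*x^2*exp(3*x) - 1212*x^2*exp(2*x) - 222*x^2*exp(x) - 800*x*exp(6*x) + 5760*x*exp(5*x) + 50*x*exp(4*x) + 1064*x*exp(3*x) + 1272*x*exp(2*x) - 1600*exp(6*x) - 2120*exp(5*x) + 2120*exp(4*x) - 2174*exp(3*x))*exp(x)/(x^6 - 18*x^5*exp(x) + 123*x^4*exp(2*x) - 396*x^3*exp(3*x) + 615*x^2*exp(4*x) - 450*x*exp(5*x) + 125*exp(6*x))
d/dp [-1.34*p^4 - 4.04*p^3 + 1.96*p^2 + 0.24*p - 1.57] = -5.36*p^3 - 12.12*p^2 + 3.92*p + 0.24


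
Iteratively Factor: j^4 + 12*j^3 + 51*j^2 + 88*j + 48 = (j + 3)*(j^3 + 9*j^2 + 24*j + 16) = (j + 3)*(j + 4)*(j^2 + 5*j + 4) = (j + 3)*(j + 4)^2*(j + 1)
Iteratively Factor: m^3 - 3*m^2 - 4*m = (m)*(m^2 - 3*m - 4) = m*(m + 1)*(m - 4)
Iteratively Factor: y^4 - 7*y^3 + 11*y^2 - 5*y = (y - 5)*(y^3 - 2*y^2 + y) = (y - 5)*(y - 1)*(y^2 - y) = (y - 5)*(y - 1)^2*(y)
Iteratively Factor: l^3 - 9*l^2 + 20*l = (l - 5)*(l^2 - 4*l) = l*(l - 5)*(l - 4)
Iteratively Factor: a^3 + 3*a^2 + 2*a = (a)*(a^2 + 3*a + 2) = a*(a + 1)*(a + 2)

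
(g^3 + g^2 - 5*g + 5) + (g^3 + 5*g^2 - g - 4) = 2*g^3 + 6*g^2 - 6*g + 1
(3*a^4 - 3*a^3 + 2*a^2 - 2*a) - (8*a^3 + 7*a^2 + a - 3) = 3*a^4 - 11*a^3 - 5*a^2 - 3*a + 3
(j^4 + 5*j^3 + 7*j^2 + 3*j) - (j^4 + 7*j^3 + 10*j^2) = -2*j^3 - 3*j^2 + 3*j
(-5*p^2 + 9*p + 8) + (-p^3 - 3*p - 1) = -p^3 - 5*p^2 + 6*p + 7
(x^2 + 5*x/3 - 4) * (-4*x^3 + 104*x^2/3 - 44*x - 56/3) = -4*x^5 + 28*x^4 + 268*x^3/9 - 692*x^2/3 + 1304*x/9 + 224/3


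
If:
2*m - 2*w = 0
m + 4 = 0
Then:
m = -4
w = -4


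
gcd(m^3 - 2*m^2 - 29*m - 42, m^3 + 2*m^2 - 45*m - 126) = m^2 - 4*m - 21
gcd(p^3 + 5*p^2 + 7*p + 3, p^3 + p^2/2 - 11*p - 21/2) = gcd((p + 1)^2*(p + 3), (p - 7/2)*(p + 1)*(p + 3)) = p^2 + 4*p + 3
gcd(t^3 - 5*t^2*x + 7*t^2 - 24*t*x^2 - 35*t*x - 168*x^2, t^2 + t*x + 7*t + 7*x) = t + 7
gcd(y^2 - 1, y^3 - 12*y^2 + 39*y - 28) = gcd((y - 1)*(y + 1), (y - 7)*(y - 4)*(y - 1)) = y - 1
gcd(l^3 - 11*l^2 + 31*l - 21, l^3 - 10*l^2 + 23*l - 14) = l^2 - 8*l + 7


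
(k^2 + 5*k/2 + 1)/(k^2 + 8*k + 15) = (k^2 + 5*k/2 + 1)/(k^2 + 8*k + 15)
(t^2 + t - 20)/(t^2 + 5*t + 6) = (t^2 + t - 20)/(t^2 + 5*t + 6)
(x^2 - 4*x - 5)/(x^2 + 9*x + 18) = (x^2 - 4*x - 5)/(x^2 + 9*x + 18)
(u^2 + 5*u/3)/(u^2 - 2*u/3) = (3*u + 5)/(3*u - 2)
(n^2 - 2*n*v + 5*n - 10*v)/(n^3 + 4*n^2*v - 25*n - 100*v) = (n - 2*v)/(n^2 + 4*n*v - 5*n - 20*v)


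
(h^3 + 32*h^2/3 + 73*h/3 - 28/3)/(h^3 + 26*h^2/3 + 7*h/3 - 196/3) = (3*h - 1)/(3*h - 7)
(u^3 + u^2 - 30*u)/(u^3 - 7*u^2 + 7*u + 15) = u*(u + 6)/(u^2 - 2*u - 3)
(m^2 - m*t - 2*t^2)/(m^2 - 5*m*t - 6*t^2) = (-m + 2*t)/(-m + 6*t)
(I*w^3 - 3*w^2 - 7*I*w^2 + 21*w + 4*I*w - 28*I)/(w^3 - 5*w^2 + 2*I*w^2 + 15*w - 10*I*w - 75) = (I*w^3 + w^2*(-3 - 7*I) + w*(21 + 4*I) - 28*I)/(w^3 + w^2*(-5 + 2*I) + w*(15 - 10*I) - 75)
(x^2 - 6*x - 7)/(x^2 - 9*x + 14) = (x + 1)/(x - 2)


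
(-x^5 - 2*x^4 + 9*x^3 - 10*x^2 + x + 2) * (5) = -5*x^5 - 10*x^4 + 45*x^3 - 50*x^2 + 5*x + 10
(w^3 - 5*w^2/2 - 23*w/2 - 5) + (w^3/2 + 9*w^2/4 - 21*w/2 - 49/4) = 3*w^3/2 - w^2/4 - 22*w - 69/4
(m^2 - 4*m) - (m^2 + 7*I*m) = -4*m - 7*I*m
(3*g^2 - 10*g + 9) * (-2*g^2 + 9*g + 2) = -6*g^4 + 47*g^3 - 102*g^2 + 61*g + 18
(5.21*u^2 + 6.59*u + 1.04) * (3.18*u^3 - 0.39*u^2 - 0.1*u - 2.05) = 16.5678*u^5 + 18.9243*u^4 + 0.2161*u^3 - 11.7451*u^2 - 13.6135*u - 2.132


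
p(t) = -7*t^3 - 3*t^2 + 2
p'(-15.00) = -4635.00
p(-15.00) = 22952.00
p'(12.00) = -3096.00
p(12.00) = -12526.00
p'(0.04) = -0.27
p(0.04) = 1.99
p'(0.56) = -9.95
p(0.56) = -0.17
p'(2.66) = -164.55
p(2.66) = -150.97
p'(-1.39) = -32.23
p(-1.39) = 15.00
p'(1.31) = -43.90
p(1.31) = -18.88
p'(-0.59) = -3.77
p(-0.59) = 2.39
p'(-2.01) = -72.78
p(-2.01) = 46.72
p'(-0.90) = -11.61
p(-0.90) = 4.67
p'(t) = -21*t^2 - 6*t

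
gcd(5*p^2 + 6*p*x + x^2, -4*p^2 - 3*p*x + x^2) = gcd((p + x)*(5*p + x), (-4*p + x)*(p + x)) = p + x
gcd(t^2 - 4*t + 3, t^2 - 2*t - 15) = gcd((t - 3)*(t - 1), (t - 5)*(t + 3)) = 1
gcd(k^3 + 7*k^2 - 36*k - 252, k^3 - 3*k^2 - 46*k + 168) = k^2 + k - 42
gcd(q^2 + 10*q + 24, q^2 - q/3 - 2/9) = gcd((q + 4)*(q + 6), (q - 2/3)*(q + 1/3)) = 1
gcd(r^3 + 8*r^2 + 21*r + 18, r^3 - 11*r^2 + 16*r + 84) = r + 2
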